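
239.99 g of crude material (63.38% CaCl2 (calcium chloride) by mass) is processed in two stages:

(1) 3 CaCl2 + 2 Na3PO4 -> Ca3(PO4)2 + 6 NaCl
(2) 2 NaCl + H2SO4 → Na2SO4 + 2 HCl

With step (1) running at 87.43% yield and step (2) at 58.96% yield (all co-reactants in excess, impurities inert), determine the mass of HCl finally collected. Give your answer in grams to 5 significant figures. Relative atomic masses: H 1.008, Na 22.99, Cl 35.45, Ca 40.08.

Pure CaCl2 = 239.99 × 0.6338 = 152.106 g.
M(CaCl2) = 40.08 + 2(35.45) = 110.98 g/mol.
M(HCl) = 1.008 + 35.45 = 36.458 g/mol.
n(CaCl2) = 152.106 / 110.98 = 1.37057 mol.
Step 1 (CaCl2:NaCl = 3:6): theoretical n(NaCl) = 2.74114 mol; at 87.43% yield, n(NaCl) = 2.39658 mol.
Step 2 (NaCl:HCl = 2:2): theoretical n(HCl) = 2.39658 mol, so theoretical mass = 2.39658 × 36.458 = 87.3744 g.
At 58.96% yield, actual mass of HCl = 87.3744 × 0.5896 = 51.5159 g.

51.516 g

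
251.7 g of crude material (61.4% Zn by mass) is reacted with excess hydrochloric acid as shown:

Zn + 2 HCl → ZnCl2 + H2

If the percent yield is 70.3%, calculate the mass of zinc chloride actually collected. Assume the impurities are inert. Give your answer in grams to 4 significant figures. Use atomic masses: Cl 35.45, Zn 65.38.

Pure Zn available = 251.7 g × 0.614 = 154.54 g.
M(Zn) = 65.38 g/mol.
M(ZnCl2) = 65.38 + 2(35.45) = 136.28 g/mol.
n(Zn) = 154.54 g / 65.38 g/mol = 2.3638 mol.
From the equation the Zn:ZnCl2 mole ratio is 1:1, so n(ZnCl2) = 2.3638 × 1/1 = 2.3638 mol.
Mass of ZnCl2 = 2.3638 mol × 136.28 g/mol = 322.14 g.
Actual mass collected = 322.14 g × 0.703 = 226.46 g.

226.5 g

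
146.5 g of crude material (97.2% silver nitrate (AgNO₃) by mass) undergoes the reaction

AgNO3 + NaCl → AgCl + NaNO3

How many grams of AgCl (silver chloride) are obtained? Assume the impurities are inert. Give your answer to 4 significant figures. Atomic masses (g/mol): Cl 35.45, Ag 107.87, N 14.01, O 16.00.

Mass of pure AgNO3 = 146.5 g × 0.972 = 142.40 g.
M(AgNO3) = 107.87 + 14.01 + 3(16.00) = 169.88 g/mol.
M(AgCl) = 107.87 + 35.45 = 143.32 g/mol.
n(AgNO3) = 142.40 g / 169.88 g/mol = 0.83823 mol.
From the equation the AgNO3:AgCl mole ratio is 1:1, so n(AgCl) = 0.83823 × 1/1 = 0.83823 mol.
Mass of AgCl = 0.83823 mol × 143.32 g/mol = 120.13 g.

120.1 g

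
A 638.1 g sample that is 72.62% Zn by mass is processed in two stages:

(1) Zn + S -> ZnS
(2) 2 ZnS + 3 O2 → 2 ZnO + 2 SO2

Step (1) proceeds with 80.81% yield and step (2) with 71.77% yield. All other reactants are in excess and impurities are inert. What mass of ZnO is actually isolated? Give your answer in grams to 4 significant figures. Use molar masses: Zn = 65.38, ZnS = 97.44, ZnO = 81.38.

334.5 g

Pure Zn = 638.1 × 0.7262 = 463.39 g.
n(Zn) = 463.39 / 65.38 = 7.0876 mol.
Step 1 (Zn:ZnS = 1:1): theoretical n(ZnS) = 7.0876 mol; at 80.81% yield, n(ZnS) = 5.7275 mol.
Step 2 (ZnS:ZnO = 2:2): theoretical n(ZnO) = 5.7275 mol, so theoretical mass = 5.7275 × 81.38 = 466.10 g.
At 71.77% yield, actual mass of ZnO = 466.10 × 0.7177 = 334.52 g.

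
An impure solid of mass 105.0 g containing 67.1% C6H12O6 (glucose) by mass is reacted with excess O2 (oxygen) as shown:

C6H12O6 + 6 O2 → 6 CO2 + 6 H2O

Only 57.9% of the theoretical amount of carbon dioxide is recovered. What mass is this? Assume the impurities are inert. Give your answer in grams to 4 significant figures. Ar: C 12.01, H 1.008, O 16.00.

59.79 g

Pure C6H12O6 available = 105.0 g × 0.671 = 70.455 g.
M(C6H12O6) = 6(12.01) + 12(1.008) + 6(16.00) = 180.156 g/mol.
M(CO2) = 12.01 + 2(16.00) = 44.01 g/mol.
n(C6H12O6) = 70.455 g / 180.156 g/mol = 0.39108 mol.
From the equation the C6H12O6:CO2 mole ratio is 1:6, so n(CO2) = 0.39108 × 6/1 = 2.3465 mol.
Mass of CO2 = 2.3465 mol × 44.01 g/mol = 103.27 g.
Actual mass collected = 103.27 g × 0.579 = 59.792 g.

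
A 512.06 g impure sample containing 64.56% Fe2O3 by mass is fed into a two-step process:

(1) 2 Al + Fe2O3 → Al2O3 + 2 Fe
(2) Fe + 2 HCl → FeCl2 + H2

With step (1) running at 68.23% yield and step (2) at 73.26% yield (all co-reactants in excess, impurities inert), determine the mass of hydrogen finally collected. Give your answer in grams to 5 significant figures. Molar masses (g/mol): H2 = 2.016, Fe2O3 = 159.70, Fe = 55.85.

Pure Fe2O3 = 512.06 × 0.6456 = 330.586 g.
n(Fe2O3) = 330.586 / 159.70 = 2.07004 mol.
Step 1 (Fe2O3:Fe = 1:2): theoretical n(Fe) = 4.14009 mol; at 68.23% yield, n(Fe) = 2.82478 mol.
Step 2 (Fe:H2 = 1:1): theoretical n(H2) = 2.82478 mol, so theoretical mass = 2.82478 × 2.016 = 5.69476 g.
At 73.26% yield, actual mass of H2 = 5.69476 × 0.7326 = 4.17198 g.

4.1720 g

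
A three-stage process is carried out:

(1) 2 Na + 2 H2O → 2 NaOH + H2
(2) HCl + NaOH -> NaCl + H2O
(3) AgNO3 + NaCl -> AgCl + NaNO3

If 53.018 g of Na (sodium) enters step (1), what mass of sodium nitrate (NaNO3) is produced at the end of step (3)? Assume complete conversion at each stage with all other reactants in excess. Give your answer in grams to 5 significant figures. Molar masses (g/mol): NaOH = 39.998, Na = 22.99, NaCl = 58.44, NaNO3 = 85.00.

196.02 g

n(Na) = 53.018 / 22.99 = 2.30613 mol.
Reaction (1): Na→NaOH ratio 2:2 ⇒ n(NaOH) = 2.30613 mol.
Reaction (2): NaOH→NaCl ratio 1:1 ⇒ n(NaCl) = 2.30613 mol.
Reaction (3): NaCl→NaNO3 ratio 1:1 ⇒ n(NaNO3) = 2.30613 mol.
Mass of NaNO3 = 2.30613 × 85.00 = 196.021 g.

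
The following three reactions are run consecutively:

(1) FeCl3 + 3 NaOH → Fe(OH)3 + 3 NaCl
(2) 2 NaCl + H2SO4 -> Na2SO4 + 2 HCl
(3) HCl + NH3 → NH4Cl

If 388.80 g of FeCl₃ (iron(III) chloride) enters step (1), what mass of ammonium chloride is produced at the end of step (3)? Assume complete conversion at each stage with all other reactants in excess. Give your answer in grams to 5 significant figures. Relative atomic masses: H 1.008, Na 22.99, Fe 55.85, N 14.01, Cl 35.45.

384.67 g

M(FeCl3) = 55.85 + 3(35.45) = 162.20 g/mol.
M(NH4Cl) = 14.01 + 4(1.008) + 35.45 = 53.492 g/mol.
n(FeCl3) = 388.80 / 162.20 = 2.39704 mol.
Reaction (1): FeCl3→NaCl ratio 1:3 ⇒ n(NaCl) = 7.19112 mol.
Reaction (2): NaCl→HCl ratio 2:2 ⇒ n(HCl) = 7.19112 mol.
Reaction (3): HCl→NH4Cl ratio 1:1 ⇒ n(NH4Cl) = 7.19112 mol.
Mass of NH4Cl = 7.19112 × 53.492 = 384.668 g.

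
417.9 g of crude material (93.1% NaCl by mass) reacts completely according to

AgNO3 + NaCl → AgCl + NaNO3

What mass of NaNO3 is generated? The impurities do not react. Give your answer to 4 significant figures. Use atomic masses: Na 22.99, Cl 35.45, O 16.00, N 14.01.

565.9 g

Mass of pure NaCl = 417.9 g × 0.931 = 389.06 g.
M(NaCl) = 22.99 + 35.45 = 58.44 g/mol.
M(NaNO3) = 22.99 + 14.01 + 3(16.00) = 85.00 g/mol.
n(NaCl) = 389.06 g / 58.44 g/mol = 6.6575 mol.
From the equation the NaCl:NaNO3 mole ratio is 1:1, so n(NaNO3) = 6.6575 × 1/1 = 6.6575 mol.
Mass of NaNO3 = 6.6575 mol × 85.00 g/mol = 565.89 g.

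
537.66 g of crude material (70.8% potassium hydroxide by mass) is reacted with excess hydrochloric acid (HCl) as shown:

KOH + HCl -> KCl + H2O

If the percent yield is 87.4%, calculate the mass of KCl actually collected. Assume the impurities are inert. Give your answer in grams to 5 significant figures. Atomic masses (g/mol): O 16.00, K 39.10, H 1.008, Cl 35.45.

442.05 g

Pure KOH available = 537.66 g × 0.708 = 380.663 g.
M(KOH) = 39.10 + 16.00 + 1.008 = 56.108 g/mol.
M(KCl) = 39.10 + 35.45 = 74.55 g/mol.
n(KOH) = 380.663 g / 56.108 g/mol = 6.78447 mol.
From the equation the KOH:KCl mole ratio is 1:1, so n(KCl) = 6.78447 × 1/1 = 6.78447 mol.
Mass of KCl = 6.78447 mol × 74.55 g/mol = 505.783 g.
Actual mass collected = 505.783 g × 0.874 = 442.054 g.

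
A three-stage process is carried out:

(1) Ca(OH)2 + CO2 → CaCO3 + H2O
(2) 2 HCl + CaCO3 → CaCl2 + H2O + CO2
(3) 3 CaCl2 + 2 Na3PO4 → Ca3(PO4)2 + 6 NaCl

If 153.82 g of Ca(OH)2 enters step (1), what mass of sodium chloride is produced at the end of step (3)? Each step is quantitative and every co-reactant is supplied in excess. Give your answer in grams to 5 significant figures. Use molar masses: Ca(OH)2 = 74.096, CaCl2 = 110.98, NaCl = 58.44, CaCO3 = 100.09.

242.64 g

n(Ca(OH)2) = 153.82 / 74.096 = 2.07596 mol.
Reaction (1): Ca(OH)2→CaCO3 ratio 1:1 ⇒ n(CaCO3) = 2.07596 mol.
Reaction (2): CaCO3→CaCl2 ratio 1:1 ⇒ n(CaCl2) = 2.07596 mol.
Reaction (3): CaCl2→NaCl ratio 3:6 ⇒ n(NaCl) = 4.15191 mol.
Mass of NaCl = 4.15191 × 58.44 = 242.638 g.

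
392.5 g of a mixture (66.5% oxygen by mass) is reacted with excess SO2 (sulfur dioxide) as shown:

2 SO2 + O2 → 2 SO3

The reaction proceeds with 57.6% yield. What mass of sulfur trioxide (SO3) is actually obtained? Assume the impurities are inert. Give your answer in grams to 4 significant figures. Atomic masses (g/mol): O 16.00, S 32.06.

752.3 g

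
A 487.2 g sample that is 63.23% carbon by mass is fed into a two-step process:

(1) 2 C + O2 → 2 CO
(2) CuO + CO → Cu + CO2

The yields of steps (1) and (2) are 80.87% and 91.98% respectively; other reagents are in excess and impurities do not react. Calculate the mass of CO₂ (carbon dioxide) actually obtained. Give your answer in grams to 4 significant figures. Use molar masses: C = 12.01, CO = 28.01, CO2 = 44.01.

Pure C = 487.2 × 0.6323 = 308.06 g.
n(C) = 308.06 / 12.01 = 25.650 mol.
Step 1 (C:CO = 2:2): theoretical n(CO) = 25.650 mol; at 80.87% yield, n(CO) = 20.743 mol.
Step 2 (CO:CO2 = 1:1): theoretical n(CO2) = 20.743 mol, so theoretical mass = 20.743 × 44.01 = 912.91 g.
At 91.98% yield, actual mass of CO2 = 912.91 × 0.9198 = 839.69 g.

839.7 g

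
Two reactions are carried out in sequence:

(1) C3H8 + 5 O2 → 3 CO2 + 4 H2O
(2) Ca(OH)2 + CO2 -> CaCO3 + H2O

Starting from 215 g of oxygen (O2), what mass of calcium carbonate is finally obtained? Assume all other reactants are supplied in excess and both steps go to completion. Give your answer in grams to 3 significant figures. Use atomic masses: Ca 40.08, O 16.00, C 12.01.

403 g

M(O2) = 2(16.00) = 32.00 g/mol.
M(CaCO3) = 40.08 + 12.01 + 3(16.00) = 100.09 g/mol.
n(O2) = 215.0 / 32.00 = 6.719 mol.
Step 1 gives a 5:3 ratio of O2 to CO2, so n(CO2) = 4.031 mol.
In step 2 the CO2:CaCO3 ratio is 1:1, so n(CaCO3) = 4.031 mol.
Mass of CaCO3 = 4.031 × 100.09 = 403.5 g.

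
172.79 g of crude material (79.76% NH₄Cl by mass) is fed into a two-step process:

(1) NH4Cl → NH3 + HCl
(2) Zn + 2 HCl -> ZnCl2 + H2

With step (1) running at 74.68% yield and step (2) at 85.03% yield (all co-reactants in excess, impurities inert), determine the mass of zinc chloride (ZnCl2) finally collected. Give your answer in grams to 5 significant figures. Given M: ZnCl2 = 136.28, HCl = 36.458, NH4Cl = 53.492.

Pure NH4Cl = 172.79 × 0.7976 = 137.817 g.
n(NH4Cl) = 137.817 / 53.492 = 2.57641 mol.
Step 1 (NH4Cl:HCl = 1:1): theoretical n(HCl) = 2.57641 mol; at 74.68% yield, n(HCl) = 1.92406 mol.
Step 2 (HCl:ZnCl2 = 2:1): theoretical n(ZnCl2) = 0.962031 mol, so theoretical mass = 0.962031 × 136.28 = 131.106 g.
At 85.03% yield, actual mass of ZnCl2 = 131.106 × 0.8503 = 111.479 g.

111.48 g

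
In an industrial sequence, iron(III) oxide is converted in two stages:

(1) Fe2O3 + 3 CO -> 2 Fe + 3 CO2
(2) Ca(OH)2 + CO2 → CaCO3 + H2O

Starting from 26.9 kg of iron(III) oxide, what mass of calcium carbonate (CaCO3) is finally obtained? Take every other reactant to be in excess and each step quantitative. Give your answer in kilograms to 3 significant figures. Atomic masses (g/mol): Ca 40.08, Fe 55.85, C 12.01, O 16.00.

50.6 kg

M(Fe2O3) = 2(55.85) + 3(16.00) = 159.70 g/mol.
M(CaCO3) = 40.08 + 12.01 + 3(16.00) = 100.09 g/mol.
26.9 kg = 26900 g.
n(Fe2O3) = 26900 / 159.70 = 168.4 mol.
Step 1 gives a 1:3 ratio of Fe2O3 to CO2, so n(CO2) = 505.3 mol.
In step 2 the CO2:CaCO3 ratio is 1:1, so n(CaCO3) = 505.3 mol.
Mass of CaCO3 = 505.3 × 100.09 = 50580 g = 50.6 kg.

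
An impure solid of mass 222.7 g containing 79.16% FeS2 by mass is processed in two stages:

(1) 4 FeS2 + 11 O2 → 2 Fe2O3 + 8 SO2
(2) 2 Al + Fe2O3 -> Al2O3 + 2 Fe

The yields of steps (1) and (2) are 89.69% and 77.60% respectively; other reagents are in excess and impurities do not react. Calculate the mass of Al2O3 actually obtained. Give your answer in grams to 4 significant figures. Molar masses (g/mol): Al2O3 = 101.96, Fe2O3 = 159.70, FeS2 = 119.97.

Pure FeS2 = 222.7 × 0.7916 = 176.29 g.
n(FeS2) = 176.29 / 119.97 = 1.4694 mol.
Step 1 (FeS2:Fe2O3 = 4:2): theoretical n(Fe2O3) = 0.73472 mol; at 89.69% yield, n(Fe2O3) = 0.65897 mol.
Step 2 (Fe2O3:Al2O3 = 1:1): theoretical n(Al2O3) = 0.65897 mol, so theoretical mass = 0.65897 × 101.96 = 67.189 g.
At 77.60% yield, actual mass of Al2O3 = 67.189 × 0.7760 = 52.139 g.

52.14 g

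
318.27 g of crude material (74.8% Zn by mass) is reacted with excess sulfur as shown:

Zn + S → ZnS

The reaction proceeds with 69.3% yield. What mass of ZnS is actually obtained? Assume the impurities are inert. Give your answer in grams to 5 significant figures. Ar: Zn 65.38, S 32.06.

245.88 g

Pure Zn available = 318.27 g × 0.748 = 238.066 g.
M(Zn) = 65.38 g/mol.
M(ZnS) = 65.38 + 32.06 = 97.44 g/mol.
n(Zn) = 238.066 g / 65.38 g/mol = 3.64127 mol.
From the equation the Zn:ZnS mole ratio is 1:1, so n(ZnS) = 3.64127 × 1/1 = 3.64127 mol.
Mass of ZnS = 3.64127 mol × 97.44 g/mol = 354.805 g.
Actual mass collected = 354.805 g × 0.693 = 245.880 g.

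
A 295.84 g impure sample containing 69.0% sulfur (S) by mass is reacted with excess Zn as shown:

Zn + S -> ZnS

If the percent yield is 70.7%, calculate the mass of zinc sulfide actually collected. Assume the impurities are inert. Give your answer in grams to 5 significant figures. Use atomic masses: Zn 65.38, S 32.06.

438.63 g

Pure S available = 295.84 g × 0.690 = 204.130 g.
M(S) = 32.06 g/mol.
M(ZnS) = 65.38 + 32.06 = 97.44 g/mol.
n(S) = 204.130 g / 32.06 g/mol = 6.36711 mol.
From the equation the S:ZnS mole ratio is 1:1, so n(ZnS) = 6.36711 × 1/1 = 6.36711 mol.
Mass of ZnS = 6.36711 mol × 97.44 g/mol = 620.411 g.
Actual mass collected = 620.411 g × 0.707 = 438.631 g.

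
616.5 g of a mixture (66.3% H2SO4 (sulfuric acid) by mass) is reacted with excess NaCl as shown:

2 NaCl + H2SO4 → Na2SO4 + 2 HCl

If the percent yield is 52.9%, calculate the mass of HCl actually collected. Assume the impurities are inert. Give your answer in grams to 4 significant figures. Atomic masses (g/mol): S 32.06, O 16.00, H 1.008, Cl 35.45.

Pure H2SO4 available = 616.5 g × 0.663 = 408.74 g.
M(H2SO4) = 2(1.008) + 32.06 + 4(16.00) = 98.076 g/mol.
M(HCl) = 1.008 + 35.45 = 36.458 g/mol.
n(H2SO4) = 408.74 g / 98.076 g/mol = 4.1676 mol.
From the equation the H2SO4:HCl mole ratio is 1:2, so n(HCl) = 4.1676 × 2/1 = 8.3352 mol.
Mass of HCl = 8.3352 mol × 36.458 g/mol = 303.88 g.
Actual mass collected = 303.88 g × 0.529 = 160.75 g.

160.8 g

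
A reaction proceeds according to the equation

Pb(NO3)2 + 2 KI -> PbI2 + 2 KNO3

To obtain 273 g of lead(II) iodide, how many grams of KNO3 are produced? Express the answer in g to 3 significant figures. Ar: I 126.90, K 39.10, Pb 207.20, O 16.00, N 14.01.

120 g

M(PbI2) = 207.20 + 2(126.90) = 461.00 g/mol.
M(KNO3) = 39.10 + 14.01 + 3(16.00) = 101.11 g/mol.
n(PbI2) = 273.0 g / 461.00 g/mol = 0.5922 mol.
From the equation the PbI2:KNO3 mole ratio is 1:2, so n(KNO3) = 0.5922 × 2/1 = 1.184 mol.
Mass of KNO3 = 1.184 mol × 101.11 g/mol = 119.8 g.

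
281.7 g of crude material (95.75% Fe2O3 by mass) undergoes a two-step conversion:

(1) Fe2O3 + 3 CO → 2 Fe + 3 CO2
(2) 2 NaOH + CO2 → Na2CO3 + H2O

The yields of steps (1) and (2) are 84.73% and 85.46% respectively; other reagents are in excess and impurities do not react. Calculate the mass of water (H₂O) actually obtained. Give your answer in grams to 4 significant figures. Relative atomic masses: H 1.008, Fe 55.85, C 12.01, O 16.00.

66.10 g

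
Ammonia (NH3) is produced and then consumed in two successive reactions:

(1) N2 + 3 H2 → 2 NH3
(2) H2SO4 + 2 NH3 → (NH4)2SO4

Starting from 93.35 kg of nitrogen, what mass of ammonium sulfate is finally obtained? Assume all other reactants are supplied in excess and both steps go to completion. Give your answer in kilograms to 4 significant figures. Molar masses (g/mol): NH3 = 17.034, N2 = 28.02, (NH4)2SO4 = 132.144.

93.35 kg = 93350 g.
n(N2) = 93350 / 28.02 = 3331.5 mol.
Step 1 gives a 1:2 ratio of N2 to NH3, so n(NH3) = 6663.1 mol.
In step 2 the NH3:(NH4)2SO4 ratio is 2:1, so n((NH4)2SO4) = 3331.5 mol.
Mass of (NH4)2SO4 = 3331.5 × 132.144 = 440240 g = 440.2 kg.

440.2 kg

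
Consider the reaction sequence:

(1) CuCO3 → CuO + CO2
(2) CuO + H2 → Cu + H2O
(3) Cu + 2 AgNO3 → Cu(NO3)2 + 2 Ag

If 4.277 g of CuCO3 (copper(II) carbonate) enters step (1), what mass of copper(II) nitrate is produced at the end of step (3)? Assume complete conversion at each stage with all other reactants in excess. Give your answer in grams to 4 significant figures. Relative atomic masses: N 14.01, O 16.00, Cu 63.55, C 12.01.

M(CuCO3) = 63.55 + 12.01 + 3(16.00) = 123.56 g/mol.
M(Cu(NO3)2) = 63.55 + 2(14.01) + 6(16.00) = 187.57 g/mol.
n(CuCO3) = 4.277 / 123.56 = 0.034615 mol.
Reaction (1): CuCO3→CuO ratio 1:1 ⇒ n(CuO) = 0.034615 mol.
Reaction (2): CuO→Cu ratio 1:1 ⇒ n(Cu) = 0.034615 mol.
Reaction (3): Cu→Cu(NO3)2 ratio 1:1 ⇒ n(Cu(NO3)2) = 0.034615 mol.
Mass of Cu(NO3)2 = 0.034615 × 187.57 = 6.4927 g.

6.493 g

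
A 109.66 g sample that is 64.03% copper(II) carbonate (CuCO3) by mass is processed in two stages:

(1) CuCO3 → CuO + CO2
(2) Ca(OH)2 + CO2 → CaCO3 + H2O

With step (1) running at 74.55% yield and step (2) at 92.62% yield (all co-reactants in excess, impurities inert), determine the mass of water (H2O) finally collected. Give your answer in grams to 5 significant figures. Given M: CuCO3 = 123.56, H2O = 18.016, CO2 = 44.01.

7.0691 g

Pure CuCO3 = 109.66 × 0.6403 = 70.2153 g.
n(CuCO3) = 70.2153 / 123.56 = 0.568269 mol.
Step 1 (CuCO3:CO2 = 1:1): theoretical n(CO2) = 0.568269 mol; at 74.55% yield, n(CO2) = 0.423644 mol.
Step 2 (CO2:H2O = 1:1): theoretical n(H2O) = 0.423644 mol, so theoretical mass = 0.423644 × 18.016 = 7.63238 g.
At 92.62% yield, actual mass of H2O = 7.63238 × 0.9262 = 7.06911 g.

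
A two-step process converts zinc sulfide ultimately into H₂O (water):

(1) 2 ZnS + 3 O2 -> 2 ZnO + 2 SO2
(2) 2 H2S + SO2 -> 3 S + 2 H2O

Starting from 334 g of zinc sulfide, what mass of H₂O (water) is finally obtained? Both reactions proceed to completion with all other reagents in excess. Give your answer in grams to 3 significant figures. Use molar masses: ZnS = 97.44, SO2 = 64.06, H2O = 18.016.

124 g

n(ZnS) = 334.0 / 97.44 = 3.428 mol.
Step 1 gives a 2:2 ratio of ZnS to SO2, so n(SO2) = 3.428 mol.
In step 2 the SO2:H2O ratio is 1:2, so n(H2O) = 6.856 mol.
Mass of H2O = 6.856 × 18.016 = 123.5 g.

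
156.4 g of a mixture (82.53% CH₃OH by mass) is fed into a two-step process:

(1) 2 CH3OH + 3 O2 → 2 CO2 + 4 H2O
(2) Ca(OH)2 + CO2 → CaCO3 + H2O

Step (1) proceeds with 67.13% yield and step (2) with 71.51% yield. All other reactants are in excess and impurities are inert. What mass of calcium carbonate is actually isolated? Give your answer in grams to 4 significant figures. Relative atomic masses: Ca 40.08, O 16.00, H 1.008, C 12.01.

Pure CH3OH = 156.4 × 0.8253 = 129.08 g.
M(CH3OH) = 12.01 + 4(1.008) + 16.00 = 32.042 g/mol.
M(CaCO3) = 40.08 + 12.01 + 3(16.00) = 100.09 g/mol.
n(CH3OH) = 129.08 / 32.042 = 4.0284 mol.
Step 1 (CH3OH:CO2 = 2:2): theoretical n(CO2) = 4.0284 mol; at 67.13% yield, n(CO2) = 2.7042 mol.
Step 2 (CO2:CaCO3 = 1:1): theoretical n(CaCO3) = 2.7042 mol, so theoretical mass = 2.7042 × 100.09 = 270.67 g.
At 71.51% yield, actual mass of CaCO3 = 270.67 × 0.7151 = 193.55 g.

193.6 g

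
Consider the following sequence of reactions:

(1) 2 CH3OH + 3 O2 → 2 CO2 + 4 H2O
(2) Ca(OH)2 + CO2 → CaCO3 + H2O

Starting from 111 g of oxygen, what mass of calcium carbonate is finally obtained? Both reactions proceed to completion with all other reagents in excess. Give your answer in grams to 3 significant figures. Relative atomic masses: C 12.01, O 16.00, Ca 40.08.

231 g

M(O2) = 2(16.00) = 32.00 g/mol.
M(CaCO3) = 40.08 + 12.01 + 3(16.00) = 100.09 g/mol.
n(O2) = 111.0 / 32.00 = 3.469 mol.
Step 1 gives a 3:2 ratio of O2 to CO2, so n(CO2) = 2.312 mol.
In step 2 the CO2:CaCO3 ratio is 1:1, so n(CaCO3) = 2.312 mol.
Mass of CaCO3 = 2.312 × 100.09 = 231.5 g.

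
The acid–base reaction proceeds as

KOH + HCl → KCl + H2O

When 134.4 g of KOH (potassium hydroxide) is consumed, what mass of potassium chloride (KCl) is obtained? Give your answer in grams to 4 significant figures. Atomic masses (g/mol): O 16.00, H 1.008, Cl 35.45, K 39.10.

M(KOH) = 39.10 + 16.00 + 1.008 = 56.108 g/mol.
M(KCl) = 39.10 + 35.45 = 74.55 g/mol.
n(KOH) = 134.40 g / 56.108 g/mol = 2.3954 mol.
From the equation the KOH:KCl mole ratio is 1:1, so n(KCl) = 2.3954 × 1/1 = 2.3954 mol.
Mass of KCl = 2.3954 mol × 74.55 g/mol = 178.58 g.

178.6 g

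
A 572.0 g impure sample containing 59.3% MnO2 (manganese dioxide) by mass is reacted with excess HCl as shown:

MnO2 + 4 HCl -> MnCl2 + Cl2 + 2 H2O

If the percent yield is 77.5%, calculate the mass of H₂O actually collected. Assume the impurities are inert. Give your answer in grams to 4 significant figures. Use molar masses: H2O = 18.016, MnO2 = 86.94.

Pure MnO2 available = 572.0 g × 0.593 = 339.20 g.
n(MnO2) = 339.20 g / 86.94 g/mol = 3.9015 mol.
From the equation the MnO2:H2O mole ratio is 1:2, so n(H2O) = 3.9015 × 2/1 = 7.8030 mol.
Mass of H2O = 7.8030 mol × 18.016 g/mol = 140.58 g.
Actual mass collected = 140.58 g × 0.775 = 108.95 g.

108.9 g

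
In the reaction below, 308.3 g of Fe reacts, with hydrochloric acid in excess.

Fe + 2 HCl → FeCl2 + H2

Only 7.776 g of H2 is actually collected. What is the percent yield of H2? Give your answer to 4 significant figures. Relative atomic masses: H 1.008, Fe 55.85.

M(Fe) = 55.85 g/mol.
M(H2) = 2(1.008) = 2.016 g/mol.
n(Fe) = 308.30 g / 55.85 g/mol = 5.5201 mol.
From the equation the Fe:H2 mole ratio is 1:1, so n(H2) = 5.5201 × 1/1 = 5.5201 mol.
Mass of H2 = 5.5201 mol × 2.016 g/mol = 11.129 g.
This is the theoretical yield. Percent yield = 7.776 g / 11.129 g × 100% = 69.874%.

69.87 %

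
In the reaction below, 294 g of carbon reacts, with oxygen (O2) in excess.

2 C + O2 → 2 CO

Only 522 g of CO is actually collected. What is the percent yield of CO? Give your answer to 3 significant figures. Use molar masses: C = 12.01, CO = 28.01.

n(C) = 294.0 g / 12.01 g/mol = 24.48 mol.
From the equation the C:CO mole ratio is 2:2, so n(CO) = 24.48 × 2/2 = 24.48 mol.
Mass of CO = 24.48 mol × 28.01 g/mol = 685.7 g.
This is the theoretical yield. Percent yield = 522 g / 685.7 g × 100% = 76.13%.

76.1 %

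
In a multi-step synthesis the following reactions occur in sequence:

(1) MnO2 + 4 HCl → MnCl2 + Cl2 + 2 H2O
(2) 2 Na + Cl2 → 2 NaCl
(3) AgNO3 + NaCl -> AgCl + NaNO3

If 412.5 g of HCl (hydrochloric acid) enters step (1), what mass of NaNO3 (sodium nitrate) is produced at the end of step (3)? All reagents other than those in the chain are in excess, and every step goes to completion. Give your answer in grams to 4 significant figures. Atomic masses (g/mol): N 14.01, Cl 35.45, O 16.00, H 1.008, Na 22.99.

M(HCl) = 1.008 + 35.45 = 36.458 g/mol.
M(NaNO3) = 22.99 + 14.01 + 3(16.00) = 85.00 g/mol.
n(HCl) = 412.5 / 36.458 = 11.314 mol.
Reaction (1): HCl→Cl2 ratio 4:1 ⇒ n(Cl2) = 2.8286 mol.
Reaction (2): Cl2→NaCl ratio 1:2 ⇒ n(NaCl) = 5.6572 mol.
Reaction (3): NaCl→NaNO3 ratio 1:1 ⇒ n(NaNO3) = 5.6572 mol.
Mass of NaNO3 = 5.6572 × 85.00 = 480.86 g.

480.9 g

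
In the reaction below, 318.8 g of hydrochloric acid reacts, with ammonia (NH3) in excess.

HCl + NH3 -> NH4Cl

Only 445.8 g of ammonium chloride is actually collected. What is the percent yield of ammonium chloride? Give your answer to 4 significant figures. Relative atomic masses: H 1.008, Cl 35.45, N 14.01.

95.31 %

M(HCl) = 1.008 + 35.45 = 36.458 g/mol.
M(NH4Cl) = 14.01 + 4(1.008) + 35.45 = 53.492 g/mol.
n(HCl) = 318.80 g / 36.458 g/mol = 8.7443 mol.
From the equation the HCl:NH4Cl mole ratio is 1:1, so n(NH4Cl) = 8.7443 × 1/1 = 8.7443 mol.
Mass of NH4Cl = 8.7443 mol × 53.492 g/mol = 467.75 g.
This is the theoretical yield. Percent yield = 445.8 g / 467.75 g × 100% = 95.307%.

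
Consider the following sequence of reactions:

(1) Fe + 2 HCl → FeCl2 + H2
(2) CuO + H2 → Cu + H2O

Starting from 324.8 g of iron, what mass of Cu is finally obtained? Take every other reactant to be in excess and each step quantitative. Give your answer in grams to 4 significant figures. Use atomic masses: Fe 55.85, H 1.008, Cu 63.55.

369.6 g

M(Fe) = 55.85 g/mol.
M(Cu) = 63.55 g/mol.
n(Fe) = 324.80 / 55.85 = 5.8156 mol.
Step 1 gives a 1:1 ratio of Fe to H2, so n(H2) = 5.8156 mol.
In step 2 the H2:Cu ratio is 1:1, so n(Cu) = 5.8156 mol.
Mass of Cu = 5.8156 × 63.55 = 369.58 g.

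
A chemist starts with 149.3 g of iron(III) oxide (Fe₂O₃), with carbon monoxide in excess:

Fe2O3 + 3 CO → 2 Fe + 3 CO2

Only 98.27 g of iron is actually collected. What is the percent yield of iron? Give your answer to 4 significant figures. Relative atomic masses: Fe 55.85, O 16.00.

94.11 %

M(Fe2O3) = 2(55.85) + 3(16.00) = 159.70 g/mol.
M(Fe) = 55.85 g/mol.
n(Fe2O3) = 149.30 g / 159.70 g/mol = 0.93488 mol.
From the equation the Fe2O3:Fe mole ratio is 1:2, so n(Fe) = 0.93488 × 2/1 = 1.8698 mol.
Mass of Fe = 1.8698 mol × 55.85 g/mol = 104.43 g.
This is the theoretical yield. Percent yield = 98.27 g / 104.43 g × 100% = 94.105%.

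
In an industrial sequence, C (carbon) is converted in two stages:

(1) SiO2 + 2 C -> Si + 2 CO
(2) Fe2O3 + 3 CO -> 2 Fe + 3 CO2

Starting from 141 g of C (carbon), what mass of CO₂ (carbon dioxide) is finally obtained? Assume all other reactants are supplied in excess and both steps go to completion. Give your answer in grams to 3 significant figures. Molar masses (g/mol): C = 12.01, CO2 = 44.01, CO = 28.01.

517 g

n(C) = 141.0 / 12.01 = 11.74 mol.
Step 1 gives a 2:2 ratio of C to CO, so n(CO) = 11.74 mol.
In step 2 the CO:CO2 ratio is 3:3, so n(CO2) = 11.74 mol.
Mass of CO2 = 11.74 × 44.01 = 516.7 g.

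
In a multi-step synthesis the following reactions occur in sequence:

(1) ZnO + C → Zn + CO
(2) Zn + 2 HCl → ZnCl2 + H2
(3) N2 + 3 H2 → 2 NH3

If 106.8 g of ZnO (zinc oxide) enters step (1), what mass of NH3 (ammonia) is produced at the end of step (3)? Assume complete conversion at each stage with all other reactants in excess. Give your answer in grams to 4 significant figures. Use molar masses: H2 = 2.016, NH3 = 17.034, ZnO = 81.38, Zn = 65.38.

n(ZnO) = 106.8 / 81.38 = 1.3124 mol.
Reaction (1): ZnO→Zn ratio 1:1 ⇒ n(Zn) = 1.3124 mol.
Reaction (2): Zn→H2 ratio 1:1 ⇒ n(H2) = 1.3124 mol.
Reaction (3): H2→NH3 ratio 3:2 ⇒ n(NH3) = 0.87491 mol.
Mass of NH3 = 0.87491 × 17.034 = 14.903 g.

14.90 g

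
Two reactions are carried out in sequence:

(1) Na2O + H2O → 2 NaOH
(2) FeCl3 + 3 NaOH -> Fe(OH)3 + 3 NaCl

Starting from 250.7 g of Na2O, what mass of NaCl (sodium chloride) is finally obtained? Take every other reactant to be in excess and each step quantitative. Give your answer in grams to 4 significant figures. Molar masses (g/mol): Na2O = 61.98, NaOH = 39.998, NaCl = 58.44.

n(Na2O) = 250.70 / 61.98 = 4.0449 mol.
Step 1 gives a 1:2 ratio of Na2O to NaOH, so n(NaOH) = 8.0897 mol.
In step 2 the NaOH:NaCl ratio is 3:3, so n(NaCl) = 8.0897 mol.
Mass of NaCl = 8.0897 × 58.44 = 472.76 g.

472.8 g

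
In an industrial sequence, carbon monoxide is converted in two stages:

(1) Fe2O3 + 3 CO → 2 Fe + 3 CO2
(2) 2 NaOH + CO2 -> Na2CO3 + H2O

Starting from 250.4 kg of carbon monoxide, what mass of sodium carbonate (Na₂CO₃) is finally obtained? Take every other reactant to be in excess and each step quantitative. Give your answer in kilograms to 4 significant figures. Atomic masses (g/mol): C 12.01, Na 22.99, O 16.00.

M(CO) = 12.01 + 16.00 = 28.01 g/mol.
M(Na2CO3) = 2(22.99) + 12.01 + 3(16.00) = 105.99 g/mol.
250.4 kg = 250400 g.
n(CO) = 250400 / 28.01 = 8939.7 mol.
Step 1 gives a 3:3 ratio of CO to CO2, so n(CO2) = 8939.7 mol.
In step 2 the CO2:Na2CO3 ratio is 1:1, so n(Na2CO3) = 8939.7 mol.
Mass of Na2CO3 = 8939.7 × 105.99 = 947520 g = 947.5 kg.

947.5 kg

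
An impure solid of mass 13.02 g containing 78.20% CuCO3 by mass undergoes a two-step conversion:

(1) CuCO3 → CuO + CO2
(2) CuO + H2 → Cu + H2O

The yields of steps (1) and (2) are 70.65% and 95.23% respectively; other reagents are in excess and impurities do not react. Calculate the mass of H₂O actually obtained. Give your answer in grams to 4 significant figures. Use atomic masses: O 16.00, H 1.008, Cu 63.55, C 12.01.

Pure CuCO3 = 13.02 × 0.7820 = 10.182 g.
M(CuCO3) = 63.55 + 12.01 + 3(16.00) = 123.56 g/mol.
M(H2O) = 2(1.008) + 16.00 = 18.016 g/mol.
n(CuCO3) = 10.182 / 123.56 = 0.082402 mol.
Step 1 (CuCO3:CuO = 1:1): theoretical n(CuO) = 0.082402 mol; at 70.65% yield, n(CuO) = 0.058217 mol.
Step 2 (CuO:H2O = 1:1): theoretical n(H2O) = 0.058217 mol, so theoretical mass = 0.058217 × 18.016 = 1.0488 g.
At 95.23% yield, actual mass of H2O = 1.0488 × 0.9523 = 0.99881 g.

0.9988 g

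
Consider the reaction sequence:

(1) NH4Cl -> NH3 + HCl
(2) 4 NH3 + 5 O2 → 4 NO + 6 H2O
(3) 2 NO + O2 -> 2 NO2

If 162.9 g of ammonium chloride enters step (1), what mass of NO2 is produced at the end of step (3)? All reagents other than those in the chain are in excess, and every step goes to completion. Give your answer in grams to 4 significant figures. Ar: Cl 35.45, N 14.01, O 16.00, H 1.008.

140.1 g

M(NH4Cl) = 14.01 + 4(1.008) + 35.45 = 53.492 g/mol.
M(NO2) = 14.01 + 2(16.00) = 46.01 g/mol.
n(NH4Cl) = 162.9 / 53.492 = 3.0453 mol.
Reaction (1): NH4Cl→NH3 ratio 1:1 ⇒ n(NH3) = 3.0453 mol.
Reaction (2): NH3→NO ratio 4:4 ⇒ n(NO) = 3.0453 mol.
Reaction (3): NO→NO2 ratio 2:2 ⇒ n(NO2) = 3.0453 mol.
Mass of NO2 = 3.0453 × 46.01 = 140.11 g.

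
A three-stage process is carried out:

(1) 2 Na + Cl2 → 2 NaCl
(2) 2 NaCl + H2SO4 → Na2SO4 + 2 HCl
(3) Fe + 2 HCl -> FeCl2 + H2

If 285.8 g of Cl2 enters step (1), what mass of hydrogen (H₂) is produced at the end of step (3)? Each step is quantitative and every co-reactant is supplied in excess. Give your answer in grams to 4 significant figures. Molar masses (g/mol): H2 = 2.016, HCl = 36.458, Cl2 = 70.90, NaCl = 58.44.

n(Cl2) = 285.8 / 70.90 = 4.0310 mol.
Reaction (1): Cl2→NaCl ratio 1:2 ⇒ n(NaCl) = 8.0621 mol.
Reaction (2): NaCl→HCl ratio 2:2 ⇒ n(HCl) = 8.0621 mol.
Reaction (3): HCl→H2 ratio 2:1 ⇒ n(H2) = 4.0310 mol.
Mass of H2 = 4.0310 × 2.016 = 8.1266 g.

8.127 g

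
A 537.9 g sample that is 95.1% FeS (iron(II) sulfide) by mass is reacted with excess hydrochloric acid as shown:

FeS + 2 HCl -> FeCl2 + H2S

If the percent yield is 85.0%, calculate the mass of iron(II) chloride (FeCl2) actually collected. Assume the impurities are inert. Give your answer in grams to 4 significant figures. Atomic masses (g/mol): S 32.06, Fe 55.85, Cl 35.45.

Pure FeS available = 537.9 g × 0.951 = 511.54 g.
M(FeS) = 55.85 + 32.06 = 87.91 g/mol.
M(FeCl2) = 55.85 + 2(35.45) = 126.75 g/mol.
n(FeS) = 511.54 g / 87.91 g/mol = 5.8189 mol.
From the equation the FeS:FeCl2 mole ratio is 1:1, so n(FeCl2) = 5.8189 × 1/1 = 5.8189 mol.
Mass of FeCl2 = 5.8189 mol × 126.75 g/mol = 737.55 g.
Actual mass collected = 737.55 g × 0.850 = 626.92 g.

626.9 g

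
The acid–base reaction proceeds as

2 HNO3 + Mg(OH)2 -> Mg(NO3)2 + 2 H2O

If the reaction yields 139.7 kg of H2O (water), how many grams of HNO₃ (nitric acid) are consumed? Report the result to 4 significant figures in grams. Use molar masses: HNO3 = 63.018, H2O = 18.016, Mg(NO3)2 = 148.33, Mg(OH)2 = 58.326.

488700 g

Convert: 139.7 kg = 139700 g.
n(H2O) = 139700 g / 18.016 g/mol = 7754.2 mol.
From the equation the H2O:HNO3 mole ratio is 2:2, so n(HNO3) = 7754.2 × 2/2 = 7754.2 mol.
Mass of HNO3 = 7754.2 mol × 63.018 g/mol = 488660 g.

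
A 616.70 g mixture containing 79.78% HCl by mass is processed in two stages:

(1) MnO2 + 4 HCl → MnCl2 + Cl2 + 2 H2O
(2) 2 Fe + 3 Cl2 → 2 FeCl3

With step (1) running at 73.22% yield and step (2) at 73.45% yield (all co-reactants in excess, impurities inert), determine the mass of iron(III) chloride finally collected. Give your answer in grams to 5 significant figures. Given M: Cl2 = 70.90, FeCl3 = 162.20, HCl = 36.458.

196.20 g

Pure HCl = 616.70 × 0.7978 = 492.003 g.
n(HCl) = 492.003 / 36.458 = 13.4951 mol.
Step 1 (HCl:Cl2 = 4:1): theoretical n(Cl2) = 3.37377 mol; at 73.22% yield, n(Cl2) = 2.47027 mol.
Step 2 (Cl2:FeCl3 = 3:2): theoretical n(FeCl3) = 1.64685 mol, so theoretical mass = 1.64685 × 162.20 = 267.119 g.
At 73.45% yield, actual mass of FeCl3 = 267.119 × 0.7345 = 196.199 g.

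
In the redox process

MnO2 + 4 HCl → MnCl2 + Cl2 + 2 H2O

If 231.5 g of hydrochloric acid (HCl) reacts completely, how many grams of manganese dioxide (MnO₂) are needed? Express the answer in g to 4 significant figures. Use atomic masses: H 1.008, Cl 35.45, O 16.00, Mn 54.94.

M(HCl) = 1.008 + 35.45 = 36.458 g/mol.
M(MnO2) = 54.94 + 2(16.00) = 86.94 g/mol.
n(HCl) = 231.50 g / 36.458 g/mol = 6.3498 mol.
From the equation the HCl:MnO2 mole ratio is 4:1, so n(MnO2) = 6.3498 × 1/4 = 1.5874 mol.
Mass of MnO2 = 1.5874 mol × 86.94 g/mol = 138.01 g.

138.0 g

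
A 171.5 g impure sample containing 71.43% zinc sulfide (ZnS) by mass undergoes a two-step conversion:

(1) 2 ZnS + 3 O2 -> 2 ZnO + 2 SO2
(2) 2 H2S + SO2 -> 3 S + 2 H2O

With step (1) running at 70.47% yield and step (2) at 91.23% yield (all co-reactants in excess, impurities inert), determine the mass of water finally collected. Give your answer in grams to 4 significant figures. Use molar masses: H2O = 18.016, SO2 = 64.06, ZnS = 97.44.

29.12 g

Pure ZnS = 171.5 × 0.7143 = 122.50 g.
n(ZnS) = 122.50 / 97.44 = 1.2572 mol.
Step 1 (ZnS:SO2 = 2:2): theoretical n(SO2) = 1.2572 mol; at 70.47% yield, n(SO2) = 0.88596 mol.
Step 2 (SO2:H2O = 1:2): theoretical n(H2O) = 1.7719 mol, so theoretical mass = 1.7719 × 18.016 = 31.923 g.
At 91.23% yield, actual mass of H2O = 31.923 × 0.9123 = 29.123 g.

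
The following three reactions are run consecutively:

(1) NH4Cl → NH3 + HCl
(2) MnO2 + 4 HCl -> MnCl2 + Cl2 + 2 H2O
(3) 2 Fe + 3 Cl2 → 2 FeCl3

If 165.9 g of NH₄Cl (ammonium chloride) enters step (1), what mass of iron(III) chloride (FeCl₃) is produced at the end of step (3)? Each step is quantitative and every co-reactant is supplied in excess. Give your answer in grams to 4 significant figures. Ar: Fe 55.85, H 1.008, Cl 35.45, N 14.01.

83.84 g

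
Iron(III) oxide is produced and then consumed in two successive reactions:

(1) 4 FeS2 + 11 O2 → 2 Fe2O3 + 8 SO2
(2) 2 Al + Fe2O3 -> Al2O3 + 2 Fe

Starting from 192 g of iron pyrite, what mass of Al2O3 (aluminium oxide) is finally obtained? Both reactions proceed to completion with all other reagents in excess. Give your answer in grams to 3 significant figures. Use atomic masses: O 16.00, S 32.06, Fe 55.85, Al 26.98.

81.6 g

M(FeS2) = 55.85 + 2(32.06) = 119.97 g/mol.
M(Al2O3) = 2(26.98) + 3(16.00) = 101.96 g/mol.
n(FeS2) = 192.0 / 119.97 = 1.600 mol.
Step 1 gives a 4:2 ratio of FeS2 to Fe2O3, so n(Fe2O3) = 0.8002 mol.
In step 2 the Fe2O3:Al2O3 ratio is 1:1, so n(Al2O3) = 0.8002 mol.
Mass of Al2O3 = 0.8002 × 101.96 = 81.59 g.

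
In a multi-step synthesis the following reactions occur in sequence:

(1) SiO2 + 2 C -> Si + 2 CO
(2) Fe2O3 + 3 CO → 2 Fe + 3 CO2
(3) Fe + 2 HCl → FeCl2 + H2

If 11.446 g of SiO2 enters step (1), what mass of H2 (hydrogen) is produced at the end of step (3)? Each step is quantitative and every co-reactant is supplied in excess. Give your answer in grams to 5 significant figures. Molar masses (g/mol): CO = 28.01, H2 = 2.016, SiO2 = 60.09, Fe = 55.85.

0.51201 g

n(SiO2) = 11.446 / 60.09 = 0.190481 mol.
Reaction (1): SiO2→CO ratio 1:2 ⇒ n(CO) = 0.380962 mol.
Reaction (2): CO→Fe ratio 3:2 ⇒ n(Fe) = 0.253975 mol.
Reaction (3): Fe→H2 ratio 1:1 ⇒ n(H2) = 0.253975 mol.
Mass of H2 = 0.253975 × 2.016 = 0.512013 g.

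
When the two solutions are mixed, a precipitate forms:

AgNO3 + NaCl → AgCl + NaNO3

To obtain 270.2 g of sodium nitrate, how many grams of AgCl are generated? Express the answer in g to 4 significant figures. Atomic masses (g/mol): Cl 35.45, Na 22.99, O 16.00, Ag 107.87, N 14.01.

455.6 g

M(NaNO3) = 22.99 + 14.01 + 3(16.00) = 85.00 g/mol.
M(AgCl) = 107.87 + 35.45 = 143.32 g/mol.
n(NaNO3) = 270.20 g / 85.00 g/mol = 3.1788 mol.
From the equation the NaNO3:AgCl mole ratio is 1:1, so n(AgCl) = 3.1788 × 1/1 = 3.1788 mol.
Mass of AgCl = 3.1788 mol × 143.32 g/mol = 455.59 g.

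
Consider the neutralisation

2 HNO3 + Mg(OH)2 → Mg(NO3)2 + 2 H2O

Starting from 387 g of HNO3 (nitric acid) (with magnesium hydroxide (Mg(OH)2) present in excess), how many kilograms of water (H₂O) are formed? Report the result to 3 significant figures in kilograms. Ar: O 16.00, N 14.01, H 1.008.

0.111 kg

M(HNO3) = 1.008 + 14.01 + 3(16.00) = 63.018 g/mol.
M(H2O) = 2(1.008) + 16.00 = 18.016 g/mol.
n(HNO3) = 387.0 g / 63.018 g/mol = 6.141 mol.
From the equation the HNO3:H2O mole ratio is 2:2, so n(H2O) = 6.141 × 2/2 = 6.141 mol.
Mass of H2O = 6.141 mol × 18.016 g/mol = 110.6 g.
Converting to kg: 110.6 g = 0.111 kg.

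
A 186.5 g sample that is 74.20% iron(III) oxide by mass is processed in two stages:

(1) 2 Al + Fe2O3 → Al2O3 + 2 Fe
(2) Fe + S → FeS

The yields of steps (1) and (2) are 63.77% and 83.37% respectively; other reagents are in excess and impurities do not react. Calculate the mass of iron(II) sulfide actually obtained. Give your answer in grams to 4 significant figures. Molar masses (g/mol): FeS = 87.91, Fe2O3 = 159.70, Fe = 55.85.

Pure Fe2O3 = 186.5 × 0.7420 = 138.38 g.
n(Fe2O3) = 138.38 / 159.70 = 0.86652 mol.
Step 1 (Fe2O3:Fe = 1:2): theoretical n(Fe) = 1.7330 mol; at 63.77% yield, n(Fe) = 1.1052 mol.
Step 2 (Fe:FeS = 1:1): theoretical n(FeS) = 1.1052 mol, so theoretical mass = 1.1052 × 87.91 = 97.154 g.
At 83.37% yield, actual mass of FeS = 97.154 × 0.8337 = 80.998 g.

81.00 g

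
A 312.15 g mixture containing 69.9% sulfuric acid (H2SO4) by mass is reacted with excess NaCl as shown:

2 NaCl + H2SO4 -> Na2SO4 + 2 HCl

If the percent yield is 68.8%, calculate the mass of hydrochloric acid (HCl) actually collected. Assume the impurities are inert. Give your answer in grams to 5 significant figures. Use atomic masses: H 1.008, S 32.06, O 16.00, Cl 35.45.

Pure H2SO4 available = 312.15 g × 0.699 = 218.193 g.
M(H2SO4) = 2(1.008) + 32.06 + 4(16.00) = 98.076 g/mol.
M(HCl) = 1.008 + 35.45 = 36.458 g/mol.
n(H2SO4) = 218.193 g / 98.076 g/mol = 2.22473 mol.
From the equation the H2SO4:HCl mole ratio is 1:2, so n(HCl) = 2.22473 × 2/1 = 4.44946 mol.
Mass of HCl = 4.44946 mol × 36.458 g/mol = 162.219 g.
Actual mass collected = 162.219 g × 0.688 = 111.606 g.

111.61 g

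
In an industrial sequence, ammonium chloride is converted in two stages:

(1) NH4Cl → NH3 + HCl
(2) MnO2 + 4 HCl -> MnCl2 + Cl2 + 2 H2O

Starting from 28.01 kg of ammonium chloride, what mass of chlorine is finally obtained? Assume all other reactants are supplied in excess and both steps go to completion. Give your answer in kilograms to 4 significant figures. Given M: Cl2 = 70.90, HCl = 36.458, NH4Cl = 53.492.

28.01 kg = 28010 g.
n(NH4Cl) = 28010 / 53.492 = 523.63 mol.
Step 1 gives a 1:1 ratio of NH4Cl to HCl, so n(HCl) = 523.63 mol.
In step 2 the HCl:Cl2 ratio is 4:1, so n(Cl2) = 130.91 mol.
Mass of Cl2 = 130.91 × 70.90 = 9281.3 g = 9.281 kg.

9.281 kg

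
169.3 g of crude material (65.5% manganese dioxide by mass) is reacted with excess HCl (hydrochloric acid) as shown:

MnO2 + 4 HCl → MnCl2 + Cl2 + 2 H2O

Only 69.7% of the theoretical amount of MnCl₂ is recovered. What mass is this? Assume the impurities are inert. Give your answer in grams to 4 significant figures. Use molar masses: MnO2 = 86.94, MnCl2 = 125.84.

Pure MnO2 available = 169.3 g × 0.655 = 110.89 g.
n(MnO2) = 110.89 g / 86.94 g/mol = 1.2755 mol.
From the equation the MnO2:MnCl2 mole ratio is 1:1, so n(MnCl2) = 1.2755 × 1/1 = 1.2755 mol.
Mass of MnCl2 = 1.2755 mol × 125.84 g/mol = 160.51 g.
Actual mass collected = 160.51 g × 0.697 = 111.87 g.

111.9 g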